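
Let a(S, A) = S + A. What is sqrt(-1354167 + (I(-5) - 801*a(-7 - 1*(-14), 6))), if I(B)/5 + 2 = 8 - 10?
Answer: 10*I*sqrt(13646) ≈ 1168.2*I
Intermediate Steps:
a(S, A) = A + S
I(B) = -20 (I(B) = -10 + 5*(8 - 10) = -10 + 5*(-2) = -10 - 10 = -20)
sqrt(-1354167 + (I(-5) - 801*a(-7 - 1*(-14), 6))) = sqrt(-1354167 + (-20 - 801*(6 + (-7 - 1*(-14))))) = sqrt(-1354167 + (-20 - 801*(6 + (-7 + 14)))) = sqrt(-1354167 + (-20 - 801*(6 + 7))) = sqrt(-1354167 + (-20 - 801*13)) = sqrt(-1354167 + (-20 - 10413)) = sqrt(-1354167 - 10433) = sqrt(-1364600) = 10*I*sqrt(13646)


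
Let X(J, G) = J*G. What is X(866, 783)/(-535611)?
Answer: -226026/178537 ≈ -1.2660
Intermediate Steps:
X(J, G) = G*J
X(866, 783)/(-535611) = (783*866)/(-535611) = 678078*(-1/535611) = -226026/178537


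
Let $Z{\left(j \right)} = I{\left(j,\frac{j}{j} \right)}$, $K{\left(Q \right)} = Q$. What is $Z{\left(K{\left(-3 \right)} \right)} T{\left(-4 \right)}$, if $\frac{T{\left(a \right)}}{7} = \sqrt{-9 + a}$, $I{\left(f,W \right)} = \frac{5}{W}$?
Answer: $35 i \sqrt{13} \approx 126.19 i$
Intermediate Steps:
$T{\left(a \right)} = 7 \sqrt{-9 + a}$
$Z{\left(j \right)} = 5$ ($Z{\left(j \right)} = \frac{5}{j \frac{1}{j}} = \frac{5}{1} = 5 \cdot 1 = 5$)
$Z{\left(K{\left(-3 \right)} \right)} T{\left(-4 \right)} = 5 \cdot 7 \sqrt{-9 - 4} = 5 \cdot 7 \sqrt{-13} = 5 \cdot 7 i \sqrt{13} = 35 i \sqrt{13}$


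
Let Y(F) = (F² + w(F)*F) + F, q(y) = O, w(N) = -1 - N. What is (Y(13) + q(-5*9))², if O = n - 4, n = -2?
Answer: 36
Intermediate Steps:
O = -6 (O = -2 - 4 = -6)
q(y) = -6
Y(F) = F + F² + F*(-1 - F) (Y(F) = (F² + (-1 - F)*F) + F = (F² + F*(-1 - F)) + F = F + F² + F*(-1 - F))
(Y(13) + q(-5*9))² = (0 - 6)² = (-6)² = 36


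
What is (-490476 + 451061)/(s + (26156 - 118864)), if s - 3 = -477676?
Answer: 39415/570381 ≈ 0.069103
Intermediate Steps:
s = -477673 (s = 3 - 477676 = -477673)
(-490476 + 451061)/(s + (26156 - 118864)) = (-490476 + 451061)/(-477673 + (26156 - 118864)) = -39415/(-477673 - 92708) = -39415/(-570381) = -39415*(-1/570381) = 39415/570381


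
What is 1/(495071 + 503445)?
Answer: 1/998516 ≈ 1.0015e-6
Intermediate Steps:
1/(495071 + 503445) = 1/998516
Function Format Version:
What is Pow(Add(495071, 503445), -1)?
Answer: Rational(1, 998516) ≈ 1.0015e-6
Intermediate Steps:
Pow(Add(495071, 503445), -1) = Pow(998516, -1) = Rational(1, 998516)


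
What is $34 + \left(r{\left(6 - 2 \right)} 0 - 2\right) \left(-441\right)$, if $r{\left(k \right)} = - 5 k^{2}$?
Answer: $916$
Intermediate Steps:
$34 + \left(r{\left(6 - 2 \right)} 0 - 2\right) \left(-441\right) = 34 + \left(- 5 \left(6 - 2\right)^{2} \cdot 0 - 2\right) \left(-441\right) = 34 + \left(- 5 \cdot 4^{2} \cdot 0 - 2\right) \left(-441\right) = 34 + \left(\left(-5\right) 16 \cdot 0 - 2\right) \left(-441\right) = 34 + \left(\left(-80\right) 0 - 2\right) \left(-441\right) = 34 + \left(0 - 2\right) \left(-441\right) = 34 - -882 = 34 + 882 = 916$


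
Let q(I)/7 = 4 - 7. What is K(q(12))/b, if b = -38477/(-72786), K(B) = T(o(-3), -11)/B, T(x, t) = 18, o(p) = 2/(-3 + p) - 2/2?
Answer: -62388/38477 ≈ -1.6214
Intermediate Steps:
o(p) = -1 + 2/(-3 + p) (o(p) = 2/(-3 + p) - 2*1/2 = 2/(-3 + p) - 1 = -1 + 2/(-3 + p))
q(I) = -21 (q(I) = 7*(4 - 7) = 7*(-3) = -21)
K(B) = 18/B
b = 38477/72786 (b = -38477*(-1/72786) = 38477/72786 ≈ 0.52863)
K(q(12))/b = (18/(-21))/(38477/72786) = (18*(-1/21))*(72786/38477) = -6/7*72786/38477 = -62388/38477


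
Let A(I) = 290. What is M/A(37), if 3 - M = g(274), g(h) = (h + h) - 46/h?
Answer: -37321/19865 ≈ -1.8787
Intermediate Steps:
g(h) = -46/h + 2*h (g(h) = 2*h - 46/h = -46/h + 2*h)
M = -74642/137 (M = 3 - (-46/274 + 2*274) = 3 - (-46*1/274 + 548) = 3 - (-23/137 + 548) = 3 - 1*75053/137 = 3 - 75053/137 = -74642/137 ≈ -544.83)
M/A(37) = -74642/137/290 = -74642/137*1/290 = -37321/19865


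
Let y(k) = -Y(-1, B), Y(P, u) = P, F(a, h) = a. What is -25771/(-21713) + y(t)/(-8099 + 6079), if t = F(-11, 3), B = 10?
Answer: 52035707/43860260 ≈ 1.1864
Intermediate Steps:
t = -11
y(k) = 1 (y(k) = -1*(-1) = 1)
-25771/(-21713) + y(t)/(-8099 + 6079) = -25771/(-21713) + 1/(-8099 + 6079) = -25771*(-1/21713) + 1/(-2020) = 25771/21713 + 1*(-1/2020) = 25771/21713 - 1/2020 = 52035707/43860260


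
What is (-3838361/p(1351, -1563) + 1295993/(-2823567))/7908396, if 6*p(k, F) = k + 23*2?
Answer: -65029027224343/31194850698039204 ≈ -0.0020846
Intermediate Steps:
p(k, F) = 23/3 + k/6 (p(k, F) = (k + 23*2)/6 = (k + 46)/6 = (46 + k)/6 = 23/3 + k/6)
(-3838361/p(1351, -1563) + 1295993/(-2823567))/7908396 = (-3838361/(23/3 + (1/6)*1351) + 1295993/(-2823567))/7908396 = (-3838361/(23/3 + 1351/6) + 1295993*(-1/2823567))*(1/7908396) = (-3838361/1397/6 - 1295993/2823567)*(1/7908396) = (-3838361*6/1397 - 1295993/2823567)*(1/7908396) = (-23030166/1397 - 1295993/2823567)*(1/7908396) = -65029027224343/3944523099*1/7908396 = -65029027224343/31194850698039204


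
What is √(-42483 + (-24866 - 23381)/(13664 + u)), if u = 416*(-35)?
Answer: I*√532231294/112 ≈ 205.98*I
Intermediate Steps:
u = -14560
√(-42483 + (-24866 - 23381)/(13664 + u)) = √(-42483 + (-24866 - 23381)/(13664 - 14560)) = √(-42483 - 48247/(-896)) = √(-42483 - 48247*(-1/896)) = √(-42483 + 48247/896) = √(-38016521/896) = I*√532231294/112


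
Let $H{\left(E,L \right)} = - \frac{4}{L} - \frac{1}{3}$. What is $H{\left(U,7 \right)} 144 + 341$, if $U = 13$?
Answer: $\frac{1475}{7} \approx 210.71$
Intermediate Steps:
$H{\left(E,L \right)} = - \frac{1}{3} - \frac{4}{L}$ ($H{\left(E,L \right)} = - \frac{4}{L} - \frac{1}{3} = - \frac{1}{3} - \frac{4}{L}$)
$H{\left(U,7 \right)} 144 + 341 = \frac{-12 - 7}{3 \cdot 7} \cdot 144 + 341 = \frac{1}{3} \cdot \frac{1}{7} \left(-12 - 7\right) 144 + 341 = \frac{1}{3} \cdot \frac{1}{7} \left(-19\right) 144 + 341 = \left(- \frac{19}{21}\right) 144 + 341 = - \frac{912}{7} + 341 = \frac{1475}{7}$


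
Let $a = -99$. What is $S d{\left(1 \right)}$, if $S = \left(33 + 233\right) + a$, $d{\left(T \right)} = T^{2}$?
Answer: $167$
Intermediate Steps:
$S = 167$ ($S = \left(33 + 233\right) - 99 = 266 - 99 = 167$)
$S d{\left(1 \right)} = 167 \cdot 1^{2} = 167 \cdot 1 = 167$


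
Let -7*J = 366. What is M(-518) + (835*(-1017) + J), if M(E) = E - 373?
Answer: -5950968/7 ≈ -8.5014e+5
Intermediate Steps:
M(E) = -373 + E
J = -366/7 (J = -1/7*366 = -366/7 ≈ -52.286)
M(-518) + (835*(-1017) + J) = (-373 - 518) + (835*(-1017) - 366/7) = -891 + (-849195 - 366/7) = -891 - 5944731/7 = -5950968/7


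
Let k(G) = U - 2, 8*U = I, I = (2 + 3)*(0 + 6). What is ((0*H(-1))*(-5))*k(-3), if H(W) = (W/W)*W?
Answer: 0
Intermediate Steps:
I = 30 (I = 5*6 = 30)
U = 15/4 (U = (⅛)*30 = 15/4 ≈ 3.7500)
H(W) = W (H(W) = 1*W = W)
k(G) = 7/4 (k(G) = 15/4 - 2 = 7/4)
((0*H(-1))*(-5))*k(-3) = ((0*(-1))*(-5))*(7/4) = (0*(-5))*(7/4) = 0*(7/4) = 0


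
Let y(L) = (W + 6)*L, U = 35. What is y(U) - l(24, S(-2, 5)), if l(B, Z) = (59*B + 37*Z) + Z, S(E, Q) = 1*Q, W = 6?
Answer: -1186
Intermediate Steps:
S(E, Q) = Q
l(B, Z) = 38*Z + 59*B (l(B, Z) = (37*Z + 59*B) + Z = 38*Z + 59*B)
y(L) = 12*L (y(L) = (6 + 6)*L = 12*L)
y(U) - l(24, S(-2, 5)) = 12*35 - (38*5 + 59*24) = 420 - (190 + 1416) = 420 - 1*1606 = 420 - 1606 = -1186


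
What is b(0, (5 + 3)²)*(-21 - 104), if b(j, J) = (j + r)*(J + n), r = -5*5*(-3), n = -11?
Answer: -496875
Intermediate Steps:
r = 75 (r = -25*(-3) = 75)
b(j, J) = (-11 + J)*(75 + j) (b(j, J) = (j + 75)*(J - 11) = (75 + j)*(-11 + J) = (-11 + J)*(75 + j))
b(0, (5 + 3)²)*(-21 - 104) = (-825 - 11*0 + 75*(5 + 3)² + (5 + 3)²*0)*(-21 - 104) = (-825 + 0 + 75*8² + 8²*0)*(-125) = (-825 + 0 + 75*64 + 64*0)*(-125) = (-825 + 0 + 4800 + 0)*(-125) = 3975*(-125) = -496875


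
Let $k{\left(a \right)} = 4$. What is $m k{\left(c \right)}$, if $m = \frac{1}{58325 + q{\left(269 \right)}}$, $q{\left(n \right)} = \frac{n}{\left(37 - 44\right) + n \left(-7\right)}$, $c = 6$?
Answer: $\frac{7560}{110233981} \approx 6.8581 \cdot 10^{-5}$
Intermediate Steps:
$q{\left(n \right)} = \frac{n}{-7 - 7 n}$
$m = \frac{1890}{110233981}$ ($m = \frac{1}{58325 - \frac{269}{7 + 7 \cdot 269}} = \frac{1}{58325 - \frac{269}{7 + 1883}} = \frac{1}{58325 - \frac{269}{1890}} = \frac{1}{\frac{110233981}{1890}} = \frac{1890}{110233981} \approx 1.7145 \cdot 10^{-5}$)
$m k{\left(c \right)} = \frac{1890}{110233981} \cdot 4 = \frac{7560}{110233981}$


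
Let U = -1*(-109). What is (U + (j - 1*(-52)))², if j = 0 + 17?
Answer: 31684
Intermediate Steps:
j = 17
U = 109
(U + (j - 1*(-52)))² = (109 + (17 - 1*(-52)))² = (109 + (17 + 52))² = (109 + 69)² = 178² = 31684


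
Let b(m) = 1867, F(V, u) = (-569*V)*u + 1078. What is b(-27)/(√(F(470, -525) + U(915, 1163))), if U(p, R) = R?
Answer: 1867*√140402991/140402991 ≈ 0.15756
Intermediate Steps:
F(V, u) = 1078 - 569*V*u (F(V, u) = -569*V*u + 1078 = 1078 - 569*V*u)
b(-27)/(√(F(470, -525) + U(915, 1163))) = 1867/(√((1078 - 569*470*(-525)) + 1163)) = 1867/(√((1078 + 140400750) + 1163)) = 1867/(√(140401828 + 1163)) = 1867/(√140402991) = 1867*(√140402991/140402991) = 1867*√140402991/140402991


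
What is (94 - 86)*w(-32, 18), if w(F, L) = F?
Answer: -256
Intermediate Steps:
(94 - 86)*w(-32, 18) = (94 - 86)*(-32) = 8*(-32) = -256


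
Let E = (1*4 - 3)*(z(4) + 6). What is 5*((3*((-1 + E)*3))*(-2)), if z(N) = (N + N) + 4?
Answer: -1530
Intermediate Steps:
z(N) = 4 + 2*N (z(N) = 2*N + 4 = 4 + 2*N)
E = 18 (E = (1*4 - 3)*((4 + 2*4) + 6) = (4 - 3)*((4 + 8) + 6) = 1*(12 + 6) = 1*18 = 18)
5*((3*((-1 + E)*3))*(-2)) = 5*((3*((-1 + 18)*3))*(-2)) = 5*((3*(17*3))*(-2)) = 5*((3*51)*(-2)) = 5*(153*(-2)) = 5*(-306) = -1530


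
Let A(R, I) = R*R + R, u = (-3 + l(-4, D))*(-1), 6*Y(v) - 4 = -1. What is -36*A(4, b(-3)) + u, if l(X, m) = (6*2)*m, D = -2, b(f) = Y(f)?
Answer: -693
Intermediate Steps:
Y(v) = 1/2 (Y(v) = 2/3 + (1/6)*(-1) = 2/3 - 1/6 = 1/2)
b(f) = 1/2
l(X, m) = 12*m
u = 27 (u = (-3 + 12*(-2))*(-1) = (-3 - 24)*(-1) = -27*(-1) = 27)
A(R, I) = R + R**2 (A(R, I) = R**2 + R = R + R**2)
-36*A(4, b(-3)) + u = -144*(1 + 4) + 27 = -144*5 + 27 = -36*20 + 27 = -720 + 27 = -693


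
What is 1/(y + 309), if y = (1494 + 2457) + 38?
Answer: 1/4298 ≈ 0.00023267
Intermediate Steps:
y = 3989 (y = 3951 + 38 = 3989)
1/(y + 309) = 1/(3989 + 309) = 1/4298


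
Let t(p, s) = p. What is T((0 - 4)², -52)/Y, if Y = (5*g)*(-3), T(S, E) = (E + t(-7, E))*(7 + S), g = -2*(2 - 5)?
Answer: 1357/90 ≈ 15.078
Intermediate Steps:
g = 6 (g = -2*(-3) = 6)
T(S, E) = (-7 + E)*(7 + S) (T(S, E) = (E - 7)*(7 + S) = (-7 + E)*(7 + S))
Y = -90 (Y = (5*6)*(-3) = 30*(-3) = -90)
T((0 - 4)², -52)/Y = (-49 - 7*(0 - 4)² + 7*(-52) - 52*(0 - 4)²)/(-90) = (-49 - 7*(-4)² - 364 - 52*(-4)²)*(-1/90) = (-49 - 7*16 - 364 - 52*16)*(-1/90) = (-49 - 112 - 364 - 832)*(-1/90) = -1357*(-1/90) = 1357/90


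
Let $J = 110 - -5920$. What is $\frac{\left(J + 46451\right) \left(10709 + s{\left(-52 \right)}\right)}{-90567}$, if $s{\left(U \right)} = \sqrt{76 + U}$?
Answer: $- \frac{562019029}{90567} - \frac{104962 \sqrt{6}}{90567} \approx -6208.4$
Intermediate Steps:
$J = 6030$ ($J = 110 + 5920 = 6030$)
$\frac{\left(J + 46451\right) \left(10709 + s{\left(-52 \right)}\right)}{-90567} = \frac{\left(6030 + 46451\right) \left(10709 + \sqrt{76 - 52}\right)}{-90567} = 52481 \left(10709 + \sqrt{24}\right) \left(- \frac{1}{90567}\right) = 52481 \left(10709 + 2 \sqrt{6}\right) \left(- \frac{1}{90567}\right) = \left(562019029 + 104962 \sqrt{6}\right) \left(- \frac{1}{90567}\right) = - \frac{562019029}{90567} - \frac{104962 \sqrt{6}}{90567}$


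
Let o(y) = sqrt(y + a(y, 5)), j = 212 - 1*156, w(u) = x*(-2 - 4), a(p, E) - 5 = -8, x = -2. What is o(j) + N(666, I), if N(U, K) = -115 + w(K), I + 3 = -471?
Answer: -103 + sqrt(53) ≈ -95.720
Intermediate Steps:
a(p, E) = -3 (a(p, E) = 5 - 8 = -3)
w(u) = 12 (w(u) = -2*(-2 - 4) = -2*(-6) = 12)
I = -474 (I = -3 - 471 = -474)
N(U, K) = -103 (N(U, K) = -115 + 12 = -103)
j = 56 (j = 212 - 156 = 56)
o(y) = sqrt(-3 + y) (o(y) = sqrt(y - 3) = sqrt(-3 + y))
o(j) + N(666, I) = sqrt(-3 + 56) - 103 = sqrt(53) - 103 = -103 + sqrt(53)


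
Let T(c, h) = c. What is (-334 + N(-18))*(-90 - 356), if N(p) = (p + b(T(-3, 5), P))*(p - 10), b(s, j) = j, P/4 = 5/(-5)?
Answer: -125772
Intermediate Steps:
P = -4 (P = 4*(5/(-5)) = 4*(5*(-1/5)) = 4*(-1) = -4)
N(p) = (-10 + p)*(-4 + p) (N(p) = (p - 4)*(p - 10) = (-4 + p)*(-10 + p) = (-10 + p)*(-4 + p))
(-334 + N(-18))*(-90 - 356) = (-334 + (40 + (-18)**2 - 14*(-18)))*(-90 - 356) = (-334 + (40 + 324 + 252))*(-446) = (-334 + 616)*(-446) = 282*(-446) = -125772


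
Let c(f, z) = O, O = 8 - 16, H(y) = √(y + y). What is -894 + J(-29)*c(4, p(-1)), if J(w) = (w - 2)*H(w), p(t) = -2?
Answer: -894 + 248*I*√58 ≈ -894.0 + 1888.7*I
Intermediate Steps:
H(y) = √2*√y (H(y) = √(2*y) = √2*√y)
O = -8
J(w) = √2*√w*(-2 + w) (J(w) = (w - 2)*(√2*√w) = (-2 + w)*(√2*√w) = √2*√w*(-2 + w))
c(f, z) = -8
-894 + J(-29)*c(4, p(-1)) = -894 + (√2*√(-29)*(-2 - 29))*(-8) = -894 + (√2*(I*√29)*(-31))*(-8) = -894 - 31*I*√58*(-8) = -894 + 248*I*√58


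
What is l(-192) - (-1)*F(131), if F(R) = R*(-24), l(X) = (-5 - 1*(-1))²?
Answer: -3128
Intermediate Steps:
l(X) = 16 (l(X) = (-5 + 1)² = (-4)² = 16)
F(R) = -24*R
l(-192) - (-1)*F(131) = 16 - (-1)*(-24*131) = 16 - (-1)*(-3144) = 16 - 1*3144 = 16 - 3144 = -3128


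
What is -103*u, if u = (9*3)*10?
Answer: -27810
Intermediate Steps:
u = 270 (u = 27*10 = 270)
-103*u = -103*270 = -27810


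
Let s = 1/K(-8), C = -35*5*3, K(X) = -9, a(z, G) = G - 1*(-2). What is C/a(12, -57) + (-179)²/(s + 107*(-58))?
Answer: 2692716/614405 ≈ 4.3826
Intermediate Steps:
a(z, G) = 2 + G (a(z, G) = G + 2 = 2 + G)
C = -525 (C = -175*3 = -525)
s = -⅑ (s = 1/(-9) = -⅑ ≈ -0.11111)
C/a(12, -57) + (-179)²/(s + 107*(-58)) = -525/(2 - 57) + (-179)²/(-⅑ + 107*(-58)) = -525/(-55) + 32041/(-⅑ - 6206) = -525*(-1/55) + 32041/(-55855/9) = 105/11 + 32041*(-9/55855) = 105/11 - 288369/55855 = 2692716/614405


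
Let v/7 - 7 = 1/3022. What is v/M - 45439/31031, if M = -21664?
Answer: -2979423304547/2031556374848 ≈ -1.4666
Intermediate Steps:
v = 148085/3022 (v = 49 + 7/3022 = 148085/3022 ≈ 49.002)
v/M - 45439/31031 = (148085/3022)/(-21664) - 45439/31031 = (148085/3022)*(-1/21664) - 45439*1/31031 = -148085/65468608 - 45439/31031 = -2979423304547/2031556374848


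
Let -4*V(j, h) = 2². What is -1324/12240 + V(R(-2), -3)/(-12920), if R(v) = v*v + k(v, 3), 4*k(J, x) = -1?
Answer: -12569/116280 ≈ -0.10809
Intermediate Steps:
k(J, x) = -¼ (k(J, x) = (¼)*(-1) = -¼)
R(v) = -¼ + v² (R(v) = v*v - ¼ = v² - ¼ = -¼ + v²)
V(j, h) = -1 (V(j, h) = -¼*2² = -¼*4 = -1)
-1324/12240 + V(R(-2), -3)/(-12920) = -1324/12240 - 1/(-12920) = -1324*1/12240 - 1*(-1/12920) = -331/3060 + 1/12920 = -12569/116280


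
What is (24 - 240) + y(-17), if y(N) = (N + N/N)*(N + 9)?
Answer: -88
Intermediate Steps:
y(N) = (1 + N)*(9 + N) (y(N) = (N + 1)*(9 + N) = (1 + N)*(9 + N))
(24 - 240) + y(-17) = (24 - 240) + (9 + (-17)² + 10*(-17)) = -216 + (9 + 289 - 170) = -216 + 128 = -88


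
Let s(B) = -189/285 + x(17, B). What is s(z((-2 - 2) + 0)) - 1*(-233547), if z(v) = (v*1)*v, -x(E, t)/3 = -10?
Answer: 22189752/95 ≈ 2.3358e+5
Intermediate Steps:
x(E, t) = 30 (x(E, t) = -3*(-10) = 30)
z(v) = v² (z(v) = v*v = v²)
s(B) = 2787/95 (s(B) = -189/285 + 30 = -189*1/285 + 30 = -63/95 + 30 = 2787/95)
s(z((-2 - 2) + 0)) - 1*(-233547) = 2787/95 - 1*(-233547) = 2787/95 + 233547 = 22189752/95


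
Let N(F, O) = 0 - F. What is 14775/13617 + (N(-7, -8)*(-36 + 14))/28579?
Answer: 140052569/129720081 ≈ 1.0797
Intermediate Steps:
N(F, O) = -F
14775/13617 + (N(-7, -8)*(-36 + 14))/28579 = 14775/13617 + ((-1*(-7))*(-36 + 14))/28579 = 14775*(1/13617) + (7*(-22))*(1/28579) = 4925/4539 - 154*1/28579 = 4925/4539 - 154/28579 = 140052569/129720081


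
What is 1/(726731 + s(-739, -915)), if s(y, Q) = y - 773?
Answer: 1/725219 ≈ 1.3789e-6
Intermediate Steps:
s(y, Q) = -773 + y
1/(726731 + s(-739, -915)) = 1/(726731 + (-773 - 739)) = 1/(726731 - 1512) = 1/725219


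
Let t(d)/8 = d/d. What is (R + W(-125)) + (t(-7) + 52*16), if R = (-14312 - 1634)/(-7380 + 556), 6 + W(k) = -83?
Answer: 2570385/3412 ≈ 753.34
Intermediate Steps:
W(k) = -89 (W(k) = -6 - 83 = -89)
t(d) = 8 (t(d) = 8*(d/d) = 8*1 = 8)
R = 7973/3412 (R = -15946/(-6824) = -15946*(-1/6824) = 7973/3412 ≈ 2.3368)
(R + W(-125)) + (t(-7) + 52*16) = (7973/3412 - 89) + (8 + 52*16) = -295695/3412 + (8 + 832) = -295695/3412 + 840 = 2570385/3412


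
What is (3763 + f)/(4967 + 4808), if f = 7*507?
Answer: 7312/9775 ≈ 0.74803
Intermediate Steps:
f = 3549
(3763 + f)/(4967 + 4808) = (3763 + 3549)/(4967 + 4808) = 7312/9775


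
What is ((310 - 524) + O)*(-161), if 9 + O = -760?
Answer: 158263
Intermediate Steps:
O = -769 (O = -9 - 760 = -769)
((310 - 524) + O)*(-161) = ((310 - 524) - 769)*(-161) = (-214 - 769)*(-161) = -983*(-161) = 158263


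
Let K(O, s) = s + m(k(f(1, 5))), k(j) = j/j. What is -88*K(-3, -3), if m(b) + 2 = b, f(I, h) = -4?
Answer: 352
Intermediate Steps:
k(j) = 1
m(b) = -2 + b
K(O, s) = -1 + s (K(O, s) = s + (-2 + 1) = s - 1 = -1 + s)
-88*K(-3, -3) = -88*(-1 - 3) = -88*(-4) = 352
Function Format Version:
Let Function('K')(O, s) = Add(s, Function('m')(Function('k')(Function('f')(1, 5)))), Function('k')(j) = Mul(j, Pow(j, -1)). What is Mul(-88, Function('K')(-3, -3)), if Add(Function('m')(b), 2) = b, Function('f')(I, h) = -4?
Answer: 352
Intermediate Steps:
Function('k')(j) = 1
Function('m')(b) = Add(-2, b)
Function('K')(O, s) = Add(-1, s) (Function('K')(O, s) = Add(s, Add(-2, 1)) = Add(s, -1) = Add(-1, s))
Mul(-88, Function('K')(-3, -3)) = Mul(-88, Add(-1, -3)) = Mul(-88, -4) = 352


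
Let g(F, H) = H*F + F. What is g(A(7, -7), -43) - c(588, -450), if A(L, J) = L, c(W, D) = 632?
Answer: -926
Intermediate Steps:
g(F, H) = F + F*H (g(F, H) = F*H + F = F + F*H)
g(A(7, -7), -43) - c(588, -450) = 7*(1 - 43) - 1*632 = 7*(-42) - 632 = -294 - 632 = -926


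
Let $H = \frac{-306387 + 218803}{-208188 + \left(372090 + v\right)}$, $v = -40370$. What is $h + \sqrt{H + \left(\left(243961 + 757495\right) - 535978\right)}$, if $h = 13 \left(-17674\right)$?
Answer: $-229762 + \frac{\sqrt{443953476302174}}{30883} \approx -2.2908 \cdot 10^{5}$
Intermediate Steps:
$H = - \frac{21896}{30883}$ ($H = \frac{-306387 + 218803}{-208188 + \left(372090 - 40370\right)} = - \frac{87584}{-208188 + 331720} = - \frac{87584}{123532} = \left(-87584\right) \frac{1}{123532} = - \frac{21896}{30883} \approx -0.709$)
$h = -229762$
$h + \sqrt{H + \left(\left(243961 + 757495\right) - 535978\right)} = -229762 + \sqrt{- \frac{21896}{30883} + \left(\left(243961 + 757495\right) - 535978\right)} = -229762 + \sqrt{- \frac{21896}{30883} + \left(1001456 - 535978\right)} = -229762 + \sqrt{- \frac{21896}{30883} + 465478} = -229762 + \sqrt{\frac{14375335178}{30883}} = -229762 + \frac{\sqrt{443953476302174}}{30883}$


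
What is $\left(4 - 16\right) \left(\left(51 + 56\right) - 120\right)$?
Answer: $156$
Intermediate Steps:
$\left(4 - 16\right) \left(\left(51 + 56\right) - 120\right) = \left(4 - 16\right) \left(107 - 120\right) = \left(-12\right) \left(-13\right) = 156$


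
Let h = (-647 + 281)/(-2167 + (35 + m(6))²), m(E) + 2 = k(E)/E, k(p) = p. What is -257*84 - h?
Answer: -7275278/337 ≈ -21588.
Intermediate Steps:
m(E) = -1 (m(E) = -2 + E/E = -2 + 1 = -1)
h = 122/337 (h = (-647 + 281)/(-2167 + (35 - 1)²) = -366/(-2167 + 34²) = -366/(-2167 + 1156) = -366/(-1011) = -366*(-1/1011) = 122/337 ≈ 0.36202)
-257*84 - h = -257*84 - 1*122/337 = -21588 - 122/337 = -7275278/337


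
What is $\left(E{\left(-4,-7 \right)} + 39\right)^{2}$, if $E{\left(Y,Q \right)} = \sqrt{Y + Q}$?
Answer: $\left(39 + i \sqrt{11}\right)^{2} \approx 1510.0 + 258.7 i$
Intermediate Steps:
$E{\left(Y,Q \right)} = \sqrt{Q + Y}$
$\left(E{\left(-4,-7 \right)} + 39\right)^{2} = \left(\sqrt{-7 - 4} + 39\right)^{2} = \left(\sqrt{-11} + 39\right)^{2} = \left(i \sqrt{11} + 39\right)^{2} = \left(39 + i \sqrt{11}\right)^{2}$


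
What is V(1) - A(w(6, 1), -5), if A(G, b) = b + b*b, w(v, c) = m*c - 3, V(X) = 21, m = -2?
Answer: 1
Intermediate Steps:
w(v, c) = -3 - 2*c (w(v, c) = -2*c - 3 = -3 - 2*c)
A(G, b) = b + b²
V(1) - A(w(6, 1), -5) = 21 - (-5)*(1 - 5) = 21 - (-5)*(-4) = 21 - 1*20 = 21 - 20 = 1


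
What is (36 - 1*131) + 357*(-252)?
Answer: -90059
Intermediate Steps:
(36 - 1*131) + 357*(-252) = (36 - 131) - 89964 = -95 - 89964 = -90059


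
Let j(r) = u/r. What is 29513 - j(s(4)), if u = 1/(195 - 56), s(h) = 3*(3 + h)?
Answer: 86148446/2919 ≈ 29513.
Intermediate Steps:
s(h) = 9 + 3*h
u = 1/139 ≈ 0.0071942
j(r) = 1/(139*r)
29513 - j(s(4)) = 29513 - 1/(139*(9 + 3*4)) = 29513 - 1/(139*(9 + 12)) = 29513 - 1/(139*21) = 29513 - 1*1/2919 = 29513 - 1/2919 = 86148446/2919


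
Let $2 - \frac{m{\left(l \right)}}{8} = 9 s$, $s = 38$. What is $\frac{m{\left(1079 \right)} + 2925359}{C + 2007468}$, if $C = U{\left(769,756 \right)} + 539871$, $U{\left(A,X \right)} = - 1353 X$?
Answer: $\frac{974213}{508157} \approx 1.9171$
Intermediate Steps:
$C = -482997$ ($C = \left(-1353\right) 756 + 539871 = -1022868 + 539871 = -482997$)
$m{\left(l \right)} = -2720$ ($m{\left(l \right)} = 16 - 8 \cdot 9 \cdot 38 = 16 - 2736 = -2720$)
$\frac{m{\left(1079 \right)} + 2925359}{C + 2007468} = \frac{-2720 + 2925359}{-482997 + 2007468} = \frac{2922639}{1524471} = 2922639 \cdot \frac{1}{1524471} = \frac{974213}{508157}$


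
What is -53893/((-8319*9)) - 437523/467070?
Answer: -2528660341/11656665990 ≈ -0.21693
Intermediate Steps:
-53893/((-8319*9)) - 437523/467070 = -53893/(-74871) - 437523*1/467070 = -53893*(-1/74871) - 145841/155690 = 53893/74871 - 145841/155690 = -2528660341/11656665990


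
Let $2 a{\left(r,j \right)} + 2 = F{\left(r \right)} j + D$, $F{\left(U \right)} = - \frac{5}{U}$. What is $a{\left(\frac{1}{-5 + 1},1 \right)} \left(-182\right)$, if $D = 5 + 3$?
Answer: $-2366$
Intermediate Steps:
$D = 8$
$a{\left(r,j \right)} = 3 - \frac{5 j}{2 r}$ ($a{\left(r,j \right)} = -1 + \frac{- \frac{5}{r} j + 8}{2} = -1 + \frac{- \frac{5 j}{r} + 8}{2} = -1 + \frac{8 - \frac{5 j}{r}}{2} = -1 - \left(-4 + \frac{5 j}{2 r}\right) = 3 - \frac{5 j}{2 r}$)
$a{\left(\frac{1}{-5 + 1},1 \right)} \left(-182\right) = \left(3 - \frac{5}{2 \frac{1}{-5 + 1}}\right) \left(-182\right) = \left(3 - \frac{5}{2 \frac{1}{-4}}\right) \left(-182\right) = \left(3 - \frac{5}{2 \left(- \frac{1}{4}\right)}\right) \left(-182\right) = \left(3 - \frac{5}{2} \left(-4\right)\right) \left(-182\right) = \left(3 + 10\right) \left(-182\right) = 13 \left(-182\right) = -2366$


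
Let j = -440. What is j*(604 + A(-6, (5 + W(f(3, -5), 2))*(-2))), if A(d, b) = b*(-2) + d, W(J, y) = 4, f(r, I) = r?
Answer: -278960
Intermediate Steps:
A(d, b) = d - 2*b (A(d, b) = -2*b + d = d - 2*b)
j*(604 + A(-6, (5 + W(f(3, -5), 2))*(-2))) = -440*(604 + (-6 - 2*(5 + 4)*(-2))) = -440*(604 + (-6 - 18*(-2))) = -440*(604 + (-6 - 2*(-18))) = -440*(604 + (-6 + 36)) = -440*(604 + 30) = -440*634 = -278960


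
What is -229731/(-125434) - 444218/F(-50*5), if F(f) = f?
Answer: 27888736681/15679250 ≈ 1778.7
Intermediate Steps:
-229731/(-125434) - 444218/F(-50*5) = -229731/(-125434) - 444218/((-50*5)) = -229731*(-1/125434) - 444218/(-250) = 229731/125434 - 444218*(-1/250) = 229731/125434 + 222109/125 = 27888736681/15679250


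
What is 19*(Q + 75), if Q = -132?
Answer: -1083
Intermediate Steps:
19*(Q + 75) = 19*(-132 + 75) = 19*(-57) = -1083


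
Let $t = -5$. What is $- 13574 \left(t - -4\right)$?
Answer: $13574$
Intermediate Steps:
$- 13574 \left(t - -4\right) = - 13574 \left(-5 - -4\right) = - 13574 \left(-5 + 4\right) = \left(-13574\right) \left(-1\right) = 13574$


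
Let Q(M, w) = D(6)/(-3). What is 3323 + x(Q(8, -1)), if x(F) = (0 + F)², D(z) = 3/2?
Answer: 13293/4 ≈ 3323.3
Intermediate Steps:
D(z) = 3/2 (D(z) = 3*(½) = 3/2)
Q(M, w) = -½ (Q(M, w) = (3/2)/(-3) = (3/2)*(-⅓) = -½)
x(F) = F²
3323 + x(Q(8, -1)) = 3323 + (-½)² = 3323 + ¼ = 13293/4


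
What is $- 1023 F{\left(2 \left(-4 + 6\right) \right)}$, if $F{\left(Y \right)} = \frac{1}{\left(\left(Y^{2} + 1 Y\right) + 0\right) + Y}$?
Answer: $- \frac{341}{8} \approx -42.625$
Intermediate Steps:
$F{\left(Y \right)} = \frac{1}{Y^{2} + 2 Y}$ ($F{\left(Y \right)} = \frac{1}{\left(\left(Y^{2} + Y\right) + 0\right) + Y} = \frac{1}{\left(\left(Y + Y^{2}\right) + 0\right) + Y} = \frac{1}{\left(Y + Y^{2}\right) + Y} = \frac{1}{Y^{2} + 2 Y}$)
$- 1023 F{\left(2 \left(-4 + 6\right) \right)} = - 1023 \frac{1}{2 \left(-4 + 6\right) \left(2 + 2 \left(-4 + 6\right)\right)} = - 1023 \frac{1}{2 \cdot 2 \left(2 + 2 \cdot 2\right)} = - 1023 \frac{1}{4 \left(2 + 4\right)} = - 1023 \frac{1}{4 \cdot 6} = - 1023 \cdot \frac{1}{4} \cdot \frac{1}{6} = \left(-1023\right) \frac{1}{24} = - \frac{341}{8}$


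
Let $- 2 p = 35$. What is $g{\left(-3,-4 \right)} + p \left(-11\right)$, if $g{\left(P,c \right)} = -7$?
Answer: $\frac{371}{2} \approx 185.5$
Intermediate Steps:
$p = - \frac{35}{2}$ ($p = \left(- \frac{1}{2}\right) 35 = - \frac{35}{2} \approx -17.5$)
$g{\left(-3,-4 \right)} + p \left(-11\right) = -7 - - \frac{385}{2} = -7 + \frac{385}{2} = \frac{371}{2}$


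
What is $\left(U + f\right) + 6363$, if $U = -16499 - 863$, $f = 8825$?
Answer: $-2174$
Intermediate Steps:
$U = -17362$
$\left(U + f\right) + 6363 = \left(-17362 + 8825\right) + 6363 = -8537 + 6363 = -2174$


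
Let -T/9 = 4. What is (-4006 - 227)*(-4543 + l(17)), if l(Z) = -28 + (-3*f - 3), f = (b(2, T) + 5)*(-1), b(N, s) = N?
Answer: 19272849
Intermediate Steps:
T = -36 (T = -9*4 = -36)
f = -7 (f = (2 + 5)*(-1) = 7*(-1) = -7)
l(Z) = -10 (l(Z) = -28 + (-3*(-7) - 3) = -28 + (21 - 3) = -28 + 18 = -10)
(-4006 - 227)*(-4543 + l(17)) = (-4006 - 227)*(-4543 - 10) = -4233*(-4553) = 19272849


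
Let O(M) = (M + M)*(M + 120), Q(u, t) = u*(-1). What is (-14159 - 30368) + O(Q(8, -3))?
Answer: -46319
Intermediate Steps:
Q(u, t) = -u
O(M) = 2*M*(120 + M) (O(M) = (2*M)*(120 + M) = 2*M*(120 + M))
(-14159 - 30368) + O(Q(8, -3)) = (-14159 - 30368) + 2*(-1*8)*(120 - 1*8) = -44527 + 2*(-8)*(120 - 8) = -44527 + 2*(-8)*112 = -44527 - 1792 = -46319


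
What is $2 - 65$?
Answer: $-63$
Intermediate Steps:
$2 - 65 = -63$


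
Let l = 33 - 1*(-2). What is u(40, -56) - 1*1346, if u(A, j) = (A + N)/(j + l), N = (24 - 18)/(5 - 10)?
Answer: -141524/105 ≈ -1347.8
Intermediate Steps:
N = -6/5 (N = 6/(-5) = 6*(-⅕) = -6/5 ≈ -1.2000)
l = 35 (l = 33 + 2 = 35)
u(A, j) = (-6/5 + A)/(35 + j) (u(A, j) = (A - 6/5)/(j + 35) = (-6/5 + A)/(35 + j))
u(40, -56) - 1*1346 = (-6/5 + 40)/(35 - 56) - 1*1346 = (194/5)/(-21) - 1346 = -1/21*194/5 - 1346 = -194/105 - 1346 = -141524/105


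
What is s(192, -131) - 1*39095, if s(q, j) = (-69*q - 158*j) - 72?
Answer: -31717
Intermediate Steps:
s(q, j) = -72 - 158*j - 69*q (s(q, j) = (-158*j - 69*q) - 72 = -72 - 158*j - 69*q)
s(192, -131) - 1*39095 = (-72 - 158*(-131) - 69*192) - 1*39095 = (-72 + 20698 - 13248) - 39095 = 7378 - 39095 = -31717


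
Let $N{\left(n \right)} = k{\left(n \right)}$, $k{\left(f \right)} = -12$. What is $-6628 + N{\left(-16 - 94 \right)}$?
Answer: $-6640$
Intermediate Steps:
$N{\left(n \right)} = -12$
$-6628 + N{\left(-16 - 94 \right)} = -6628 - 12 = -6640$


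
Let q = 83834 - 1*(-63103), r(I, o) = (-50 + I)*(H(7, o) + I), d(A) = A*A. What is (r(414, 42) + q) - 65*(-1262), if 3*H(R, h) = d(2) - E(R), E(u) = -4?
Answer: 1141901/3 ≈ 3.8063e+5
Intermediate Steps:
d(A) = A²
H(R, h) = 8/3 (H(R, h) = (2² - 1*(-4))/3 = (4 + 4)/3 = (⅓)*8 = 8/3)
r(I, o) = (-50 + I)*(8/3 + I)
q = 146937 (q = 83834 + 63103 = 146937)
(r(414, 42) + q) - 65*(-1262) = ((-400/3 + 414² - 142/3*414) + 146937) - 65*(-1262) = ((-400/3 + 171396 - 19596) + 146937) + 82030 = (455000/3 + 146937) + 82030 = 895811/3 + 82030 = 1141901/3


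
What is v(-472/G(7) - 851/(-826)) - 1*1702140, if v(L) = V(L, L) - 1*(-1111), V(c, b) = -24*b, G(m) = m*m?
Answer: -4917077971/2891 ≈ -1.7008e+6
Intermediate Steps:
G(m) = m²
v(L) = 1111 - 24*L (v(L) = -24*L - 1*(-1111) = -24*L + 1111 = 1111 - 24*L)
v(-472/G(7) - 851/(-826)) - 1*1702140 = (1111 - 24*(-472/(7²) - 851/(-826))) - 1*1702140 = (1111 - 24*(-472/49 - 851*(-1/826))) - 1702140 = (1111 - 24*(-472*1/49 + 851/826)) - 1702140 = (1111 - 24*(-472/49 + 851/826)) - 1702140 = (1111 - 24*(-49739/5782)) - 1702140 = (1111 + 596868/2891) - 1702140 = 3808769/2891 - 1702140 = -4917077971/2891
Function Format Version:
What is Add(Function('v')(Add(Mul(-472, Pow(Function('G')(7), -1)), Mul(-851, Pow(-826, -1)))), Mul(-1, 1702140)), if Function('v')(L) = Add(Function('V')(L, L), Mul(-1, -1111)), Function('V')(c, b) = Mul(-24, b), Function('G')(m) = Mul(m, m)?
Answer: Rational(-4917077971, 2891) ≈ -1.7008e+6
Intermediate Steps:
Function('G')(m) = Pow(m, 2)
Function('v')(L) = Add(1111, Mul(-24, L)) (Function('v')(L) = Add(Mul(-24, L), Mul(-1, -1111)) = Add(Mul(-24, L), 1111) = Add(1111, Mul(-24, L)))
Add(Function('v')(Add(Mul(-472, Pow(Function('G')(7), -1)), Mul(-851, Pow(-826, -1)))), Mul(-1, 1702140)) = Add(Add(1111, Mul(-24, Add(Mul(-472, Pow(Pow(7, 2), -1)), Mul(-851, Pow(-826, -1))))), Mul(-1, 1702140)) = Add(Add(1111, Mul(-24, Add(Mul(-472, Pow(49, -1)), Mul(-851, Rational(-1, 826))))), -1702140) = Add(Add(1111, Mul(-24, Add(Mul(-472, Rational(1, 49)), Rational(851, 826)))), -1702140) = Add(Add(1111, Mul(-24, Add(Rational(-472, 49), Rational(851, 826)))), -1702140) = Add(Add(1111, Mul(-24, Rational(-49739, 5782))), -1702140) = Add(Add(1111, Rational(596868, 2891)), -1702140) = Add(Rational(3808769, 2891), -1702140) = Rational(-4917077971, 2891)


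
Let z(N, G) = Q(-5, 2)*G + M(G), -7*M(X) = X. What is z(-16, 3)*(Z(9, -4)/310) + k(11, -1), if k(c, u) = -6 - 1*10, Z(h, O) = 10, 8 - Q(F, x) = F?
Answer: -3202/217 ≈ -14.756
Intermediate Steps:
Q(F, x) = 8 - F
M(X) = -X/7
k(c, u) = -16 (k(c, u) = -6 - 10 = -16)
z(N, G) = 90*G/7 (z(N, G) = (8 - 1*(-5))*G - G/7 = (8 + 5)*G - G/7 = 13*G - G/7 = 90*G/7)
z(-16, 3)*(Z(9, -4)/310) + k(11, -1) = ((90/7)*3)*(10/310) - 16 = 270*(10*(1/310))/7 - 16 = (270/7)*(1/31) - 16 = 270/217 - 16 = -3202/217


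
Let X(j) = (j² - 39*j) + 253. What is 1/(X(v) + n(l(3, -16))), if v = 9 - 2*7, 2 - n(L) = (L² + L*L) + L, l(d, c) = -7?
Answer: 1/384 ≈ 0.0026042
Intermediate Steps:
n(L) = 2 - L - 2*L² (n(L) = 2 - ((L² + L*L) + L) = 2 - ((L² + L²) + L) = 2 - (2*L² + L) = 2 - (L + 2*L²) = 2 + (-L - 2*L²) = 2 - L - 2*L²)
v = -5 (v = 9 - 14 = -5)
X(j) = 253 + j² - 39*j
1/(X(v) + n(l(3, -16))) = 1/((253 + (-5)² - 39*(-5)) + (2 - 1*(-7) - 2*(-7)²)) = 1/((253 + 25 + 195) + (2 + 7 - 2*49)) = 1/(473 + (2 + 7 - 98)) = 1/(473 - 89) = 1/384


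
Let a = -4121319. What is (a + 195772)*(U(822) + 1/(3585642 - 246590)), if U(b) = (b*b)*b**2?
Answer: -5984262479380267448469611/3339052 ≈ -1.7922e+18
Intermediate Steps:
U(b) = b**4 (U(b) = b**2*b**2 = b**4)
(a + 195772)*(U(822) + 1/(3585642 - 246590)) = (-4121319 + 195772)*(822**4 + 1/(3585642 - 246590)) = -3925547*(456548867856 + 1/3339052) = -3925547*1524440410312312513/3339052 = -5984262479380267448469611/3339052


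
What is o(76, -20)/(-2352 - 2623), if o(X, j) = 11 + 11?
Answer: -22/4975 ≈ -0.0044221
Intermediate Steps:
o(X, j) = 22
o(76, -20)/(-2352 - 2623) = 22/(-2352 - 2623) = 22/(-4975) = 22*(-1/4975) = -22/4975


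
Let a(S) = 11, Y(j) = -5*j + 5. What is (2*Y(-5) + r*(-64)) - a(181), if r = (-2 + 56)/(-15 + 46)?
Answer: -1937/31 ≈ -62.484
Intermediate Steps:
Y(j) = 5 - 5*j
r = 54/31 ≈ 1.7419
(2*Y(-5) + r*(-64)) - a(181) = (2*(5 - 5*(-5)) + (54/31)*(-64)) - 1*11 = (2*(5 + 25) - 3456/31) - 11 = (2*30 - 3456/31) - 11 = (60 - 3456/31) - 11 = -1596/31 - 11 = -1937/31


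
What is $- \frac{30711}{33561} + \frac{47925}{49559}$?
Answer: $\frac{28801492}{554416533} \approx 0.051949$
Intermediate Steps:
$- \frac{30711}{33561} + \frac{47925}{49559} = \left(-30711\right) \frac{1}{33561} + 47925 \cdot \frac{1}{49559} = - \frac{10237}{11187} + \frac{47925}{49559} = \frac{28801492}{554416533}$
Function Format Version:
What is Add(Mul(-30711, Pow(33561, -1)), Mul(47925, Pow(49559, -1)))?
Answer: Rational(28801492, 554416533) ≈ 0.051949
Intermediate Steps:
Add(Mul(-30711, Pow(33561, -1)), Mul(47925, Pow(49559, -1))) = Add(Mul(-30711, Rational(1, 33561)), Mul(47925, Rational(1, 49559))) = Add(Rational(-10237, 11187), Rational(47925, 49559)) = Rational(28801492, 554416533)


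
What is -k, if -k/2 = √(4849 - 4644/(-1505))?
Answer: 2*√5943805/35 ≈ 139.31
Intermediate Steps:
k = -2*√5943805/35 (k = -2*√(4849 - 4644/(-1505)) = -2*√(4849 - 4644*(-1/1505)) = -2*√(4849 + 108/35) = -2*√5943805/35 ≈ -139.31)
-k = -(-2)*√5943805/35 = 2*√5943805/35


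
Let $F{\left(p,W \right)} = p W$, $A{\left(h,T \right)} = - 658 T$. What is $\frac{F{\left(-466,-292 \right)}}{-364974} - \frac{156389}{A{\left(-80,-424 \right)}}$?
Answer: $- \frac{47520459155}{50912413104} \approx -0.93338$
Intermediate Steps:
$F{\left(p,W \right)} = W p$
$\frac{F{\left(-466,-292 \right)}}{-364974} - \frac{156389}{A{\left(-80,-424 \right)}} = \frac{\left(-292\right) \left(-466\right)}{-364974} - \frac{156389}{\left(-658\right) \left(-424\right)} = 136072 \left(- \frac{1}{364974}\right) - \frac{156389}{278992} = - \frac{68036}{182487} - \frac{156389}{278992} = - \frac{47520459155}{50912413104}$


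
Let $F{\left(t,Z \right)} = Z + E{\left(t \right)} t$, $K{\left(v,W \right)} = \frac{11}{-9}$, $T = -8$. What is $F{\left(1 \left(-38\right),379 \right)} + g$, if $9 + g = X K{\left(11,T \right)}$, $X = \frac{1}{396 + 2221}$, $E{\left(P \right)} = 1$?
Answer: $\frac{7819585}{23553} \approx 332.0$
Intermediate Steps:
$K{\left(v,W \right)} = - \frac{11}{9}$ ($K{\left(v,W \right)} = 11 \left(- \frac{1}{9}\right) = - \frac{11}{9}$)
$X = \frac{1}{2617} \approx 0.00038212$
$F{\left(t,Z \right)} = Z + t$ ($F{\left(t,Z \right)} = Z + 1 t = Z + t$)
$g = - \frac{211988}{23553}$ ($g = -9 + \frac{1}{2617} \left(- \frac{11}{9}\right) = -9 - \frac{11}{23553} = - \frac{211988}{23553} \approx -9.0005$)
$F{\left(1 \left(-38\right),379 \right)} + g = \left(379 + 1 \left(-38\right)\right) - \frac{211988}{23553} = \left(379 - 38\right) - \frac{211988}{23553} = 341 - \frac{211988}{23553} = \frac{7819585}{23553}$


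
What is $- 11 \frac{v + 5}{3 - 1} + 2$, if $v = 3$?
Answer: $-42$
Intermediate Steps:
$- 11 \frac{v + 5}{3 - 1} + 2 = - 11 \frac{3 + 5}{3 - 1} + 2 = - 11 \cdot \frac{8}{2} + 2 = - 11 \cdot 8 \cdot \frac{1}{2} + 2 = \left(-11\right) 4 + 2 = -44 + 2 = -42$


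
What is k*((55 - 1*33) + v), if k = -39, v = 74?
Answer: -3744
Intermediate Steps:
k*((55 - 1*33) + v) = -39*((55 - 1*33) + 74) = -39*((55 - 33) + 74) = -39*(22 + 74) = -39*96 = -3744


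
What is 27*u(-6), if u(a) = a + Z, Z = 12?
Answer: 162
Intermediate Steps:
u(a) = 12 + a (u(a) = a + 12 = 12 + a)
27*u(-6) = 27*(12 - 6) = 27*6 = 162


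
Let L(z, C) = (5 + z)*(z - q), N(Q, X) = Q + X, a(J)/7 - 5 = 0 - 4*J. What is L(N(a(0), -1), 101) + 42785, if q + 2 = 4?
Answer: 44033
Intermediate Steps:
a(J) = 35 - 28*J (a(J) = 35 + 7*(0 - 4*J) = 35 + 7*(-4*J) = 35 - 28*J)
q = 2 (q = -2 + 4 = 2)
L(z, C) = (-2 + z)*(5 + z) (L(z, C) = (5 + z)*(z - 1*2) = (5 + z)*(z - 2) = (5 + z)*(-2 + z) = (-2 + z)*(5 + z))
L(N(a(0), -1), 101) + 42785 = (-10 + ((35 - 28*0) - 1)² + 3*((35 - 28*0) - 1)) + 42785 = (-10 + ((35 + 0) - 1)² + 3*((35 + 0) - 1)) + 42785 = (-10 + (35 - 1)² + 3*(35 - 1)) + 42785 = (-10 + 34² + 3*34) + 42785 = (-10 + 1156 + 102) + 42785 = 1248 + 42785 = 44033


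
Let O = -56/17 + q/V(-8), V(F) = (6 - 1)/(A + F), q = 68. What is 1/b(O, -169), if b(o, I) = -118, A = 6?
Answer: -1/118 ≈ -0.0084746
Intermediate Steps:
V(F) = 5/(6 + F) (V(F) = (6 - 1)/(6 + F) = 5/(6 + F))
O = -2592/85 (O = -56/17 + 68/((5/(6 - 8))) = -56*1/17 + 68/((5/(-2))) = -56/17 + 68/((5*(-½))) = -56/17 + 68/(-5/2) = -56/17 + 68*(-⅖) = -56/17 - 136/5 = -2592/85 ≈ -30.494)
1/b(O, -169) = 1/(-118) = -1/118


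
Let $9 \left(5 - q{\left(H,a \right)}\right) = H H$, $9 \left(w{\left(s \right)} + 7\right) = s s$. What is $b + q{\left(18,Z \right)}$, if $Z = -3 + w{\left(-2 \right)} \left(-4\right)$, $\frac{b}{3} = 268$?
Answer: $773$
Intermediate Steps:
$w{\left(s \right)} = -7 + \frac{s^{2}}{9}$ ($w{\left(s \right)} = -7 + \frac{s s}{9} = -7 + \frac{s^{2}}{9}$)
$b = 804$ ($b = 3 \cdot 268 = 804$)
$Z = \frac{209}{9}$ ($Z = -3 + \left(-7 + \frac{\left(-2\right)^{2}}{9}\right) \left(-4\right) = -3 + \left(-7 + \frac{1}{9} \cdot 4\right) \left(-4\right) = -3 + \left(-7 + \frac{4}{9}\right) \left(-4\right) = -3 - - \frac{236}{9} = -3 + \frac{236}{9} = \frac{209}{9} \approx 23.222$)
$q{\left(H,a \right)} = 5 - \frac{H^{2}}{9}$ ($q{\left(H,a \right)} = 5 - \frac{H H}{9} = 5 - \frac{H^{2}}{9}$)
$b + q{\left(18,Z \right)} = 804 + \left(5 - \frac{18^{2}}{9}\right) = 804 + \left(5 - 36\right) = 804 - 31 = 773$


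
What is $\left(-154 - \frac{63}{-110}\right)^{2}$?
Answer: $\frac{284833129}{12100} \approx 23540.0$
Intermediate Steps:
$\left(-154 - \frac{63}{-110}\right)^{2} = \left(-154 - - \frac{63}{110}\right)^{2} = \left(-154 + \frac{63}{110}\right)^{2} = \left(- \frac{16877}{110}\right)^{2} = \frac{284833129}{12100}$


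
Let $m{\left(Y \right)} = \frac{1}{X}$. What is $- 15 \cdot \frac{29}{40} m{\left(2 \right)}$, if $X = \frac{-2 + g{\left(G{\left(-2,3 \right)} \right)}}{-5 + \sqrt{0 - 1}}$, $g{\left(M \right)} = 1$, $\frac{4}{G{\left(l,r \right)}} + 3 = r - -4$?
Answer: $- \frac{435}{8} + \frac{87 i}{8} \approx -54.375 + 10.875 i$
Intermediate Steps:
$G{\left(l,r \right)} = \frac{4}{1 + r}$ ($G{\left(l,r \right)} = \frac{4}{-3 + \left(r - -4\right)} = \frac{4}{-3 + \left(r + 4\right)} = \frac{4}{-3 + \left(4 + r\right)} = \frac{4}{1 + r}$)
$X = - \frac{-5 - i}{26}$ ($X = \frac{-2 + 1}{-5 + \sqrt{0 - 1}} = - \frac{1}{-5 + \sqrt{-1}} = - \frac{1}{-5 + i} = - \frac{-5 - i}{26} \approx 0.19231 + 0.038462 i$)
$m{\left(Y \right)} = 26 \left(\frac{5}{26} - \frac{i}{26}\right)$ ($m{\left(Y \right)} = \frac{1}{\frac{5}{26} + \frac{i}{26}} = 26 \left(\frac{5}{26} - \frac{i}{26}\right)$)
$- 15 \cdot \frac{29}{40} m{\left(2 \right)} = - 15 \cdot \frac{29}{40} \left(5 - i\right) = - 15 \cdot 29 \cdot \frac{1}{40} \left(5 - i\right) = \left(-15\right) \frac{29}{40} \left(5 - i\right) = - \frac{87 \left(5 - i\right)}{8} = - \frac{435}{8} + \frac{87 i}{8}$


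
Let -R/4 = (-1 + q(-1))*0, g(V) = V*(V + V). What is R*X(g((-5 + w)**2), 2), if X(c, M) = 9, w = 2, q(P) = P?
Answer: 0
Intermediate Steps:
g(V) = 2*V**2 (g(V) = V*(2*V) = 2*V**2)
R = 0 (R = -4*(-1 - 1)*0 = -(-8)*0 = -4*0 = 0)
R*X(g((-5 + w)**2), 2) = 0*9 = 0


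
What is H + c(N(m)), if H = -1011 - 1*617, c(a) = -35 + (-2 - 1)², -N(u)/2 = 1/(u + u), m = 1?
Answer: -1654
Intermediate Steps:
N(u) = -1/u (N(u) = -2/(u + u) = -2*1/(2*u) = -1/u)
c(a) = -26 (c(a) = -35 + (-3)² = -35 + 9 = -26)
H = -1628 (H = -1011 - 617 = -1628)
H + c(N(m)) = -1628 - 26 = -1654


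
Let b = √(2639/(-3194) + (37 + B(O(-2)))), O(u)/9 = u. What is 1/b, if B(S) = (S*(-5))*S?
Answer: -I*√16157618754/5058741 ≈ -0.025127*I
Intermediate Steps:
O(u) = 9*u
B(S) = -5*S² (B(S) = (-5*S)*S = -5*S²)
b = I*√16157618754/3194 (b = √(2639/(-3194) + (37 - 5*(9*(-2))²)) = √(2639*(-1/3194) + (37 - 5*(-18)²)) = √(-2639/3194 + (37 - 5*324)) = √(-2639/3194 + (37 - 1620)) = √(-2639/3194 - 1583) = √(-5058741/3194) = I*√16157618754/3194 ≈ 39.797*I)
1/b = 1/(I*√16157618754/3194) = -I*√16157618754/5058741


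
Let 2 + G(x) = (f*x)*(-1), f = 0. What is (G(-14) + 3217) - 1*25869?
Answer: -22654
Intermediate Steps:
G(x) = -2 (G(x) = -2 + (0*x)*(-1) = -2 + 0*(-1) = -2 + 0 = -2)
(G(-14) + 3217) - 1*25869 = (-2 + 3217) - 1*25869 = 3215 - 25869 = -22654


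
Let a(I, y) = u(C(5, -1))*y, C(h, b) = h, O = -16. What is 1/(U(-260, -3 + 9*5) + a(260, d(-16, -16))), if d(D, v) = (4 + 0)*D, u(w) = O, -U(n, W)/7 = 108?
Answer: 1/268 ≈ 0.0037313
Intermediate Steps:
U(n, W) = -756 (U(n, W) = -7*108 = -756)
u(w) = -16
d(D, v) = 4*D
a(I, y) = -16*y
1/(U(-260, -3 + 9*5) + a(260, d(-16, -16))) = 1/(-756 - 64*(-16)) = 1/(-756 - 16*(-64)) = 1/(-756 + 1024) = 1/268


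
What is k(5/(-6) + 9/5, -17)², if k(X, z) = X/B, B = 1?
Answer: 841/900 ≈ 0.93444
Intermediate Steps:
k(X, z) = X (k(X, z) = X/1 = X*1 = X)
k(5/(-6) + 9/5, -17)² = (5/(-6) + 9/5)² = (5*(-⅙) + 9*(⅕))² = (-⅚ + 9/5)² = (29/30)² = 841/900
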